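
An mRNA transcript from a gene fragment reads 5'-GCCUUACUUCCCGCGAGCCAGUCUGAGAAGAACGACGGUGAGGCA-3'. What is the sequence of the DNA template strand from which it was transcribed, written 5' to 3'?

Replace U with T to get the coding DNA strand: GCCTTACTTCCCGCGAGCCAGTCTGAGAAGAACGACGGTGAGGCA. The template strand is its reverse complement (complement CGGAATGAAGGGCGCTCGGTCAGACTCTTCTTGCTGCCACTCCGT, then reverse).

5′-TGCCTCACCGTCGTTCTTCTCAGACTGGCTCGCGGGAAGTAAGGC-3′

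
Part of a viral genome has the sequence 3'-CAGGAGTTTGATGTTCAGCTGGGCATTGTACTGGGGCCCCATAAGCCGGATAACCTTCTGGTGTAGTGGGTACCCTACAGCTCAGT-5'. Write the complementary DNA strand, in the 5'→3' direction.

5'-GTCCTCAAACTACAAGTCGACCCGTAACATGACCCCGGGGTATTCGGCCTATTGGAAGACCACATCACCCATGGGATGTCGAGTCA-3'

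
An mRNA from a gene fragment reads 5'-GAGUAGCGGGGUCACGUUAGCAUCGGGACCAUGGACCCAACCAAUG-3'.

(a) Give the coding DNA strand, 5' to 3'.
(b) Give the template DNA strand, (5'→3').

(a) The coding strand matches the mRNA with U→T.
(b) The template strand is the reverse complement of the coding strand.

(a) 5′-GAGTAGCGGGGTCACGTTAGCATCGGGACCATGGACCCAACCAATG-3′
(b) 5′-CATTGGTTGGGTCCATGGTCCCGATGCTAACGTGACCCCGCTACTC-3′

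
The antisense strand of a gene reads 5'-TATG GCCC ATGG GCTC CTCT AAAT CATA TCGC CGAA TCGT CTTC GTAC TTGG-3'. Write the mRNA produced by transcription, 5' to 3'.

RNA polymerase reads the template 3'→5' and synthesizes mRNA 5'→3' by base-pairing (A→U, T→A, G↔C). The complement of the template is ATACCGGGTACCCGAGGAGATTTAGTATAGCGGCTTAGCAGAAGCATGAACC; antiparallel, so 5'→3' the coding strand is CCAAGTACGAAGACGATTCGGCGATATGATTTAGAGGAGCCCATGGGCCATA. Replace T with U for the mRNA.

5'-CCAAGUACGAAGACGAUUCGGCGAUAUGAUUUAGAGGAGCCCAUGGGCCAUA-3'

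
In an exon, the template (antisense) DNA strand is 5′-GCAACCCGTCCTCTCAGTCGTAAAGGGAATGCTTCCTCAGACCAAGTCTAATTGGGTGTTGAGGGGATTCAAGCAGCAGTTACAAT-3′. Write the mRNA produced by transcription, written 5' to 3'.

5'-AUUGUAACUGCUGCUUGAAUCCCCUCAACACCCAAUUAGACUUGGUCUGAGGAAGCAUUCCCUUUACGACUGAGAGGACGGGUUGC-3'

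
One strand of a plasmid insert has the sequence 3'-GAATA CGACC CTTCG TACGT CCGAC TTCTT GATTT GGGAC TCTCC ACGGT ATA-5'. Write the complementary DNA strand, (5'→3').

The strand is given 3'→5', so its complement runs 5'→3' in the same left-to-right order: pair each base A↔T, G↔C.

5'-CTTATGCTGGGAAGCATGCAGGCTGAAGAACTAAACCCTGAGAGGTGCCATAT-3'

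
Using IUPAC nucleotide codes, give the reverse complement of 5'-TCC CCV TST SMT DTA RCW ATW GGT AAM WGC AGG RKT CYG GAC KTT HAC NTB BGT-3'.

Standard pairs A↔T, G↔C; ambiguity codes pair R↔Y, M↔K, W↔W, S↔S, B↔V, D↔H, N↔N. Complement (AGGGGBASASKAHATYGWTAWCCATTKWCGTCCYMAGRCCTGMAADTGNAVVCA), then reverse for 5'→3'.

5′-ACVVANGTDAAMGTCCRGAMYCCTGCWKTTACCWATWGYTAHAKSASABGGGGA-3′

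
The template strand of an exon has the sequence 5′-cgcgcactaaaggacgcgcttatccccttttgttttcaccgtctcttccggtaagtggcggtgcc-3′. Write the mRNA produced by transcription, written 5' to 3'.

5′-GGCACCGCCACUUACCGGAAGAGACGGUGAAAACAAAAGGGGAUAAGCGCGUCCUUUAGUGCGCG-3′

The mRNA has the sequence of the coding strand (reverse complement of the template) with T→U. Reverse complement of CGCGCACTAAAGGACGCGCTTATCCCCTTTTGTTTTCACCGTCTCTTCCGGTAAGTGGCGGTGCC is GGCACCGCCACTTACCGGAAGAGACGGTGAAAACAAAAGGGGATAAGCGCGTCCTTTAGTGCGCG; then T→U.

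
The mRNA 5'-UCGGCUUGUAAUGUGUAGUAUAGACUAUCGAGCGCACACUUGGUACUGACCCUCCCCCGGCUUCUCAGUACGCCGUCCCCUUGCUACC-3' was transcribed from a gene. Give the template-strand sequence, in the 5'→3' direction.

5'-GGTAGCAAGGGGACGGCGTACTGAGAAGCCGGGGGAGGGTCAGTACCAAGTGTGCGCTCGATAGTCTATACTACACATTACAAGCCGA-3'

Replace U with T to get the coding DNA strand: TCGGCTTGTAATGTGTAGTATAGACTATCGAGCGCACACTTGGTACTGACCCTCCCCCGGCTTCTCAGTACGCCGTCCCCTTGCTACC. The template strand is its reverse complement (complement AGCCGAACATTACACATCATATCTGATAGCTCGCGTGTGAACCATGACTGGGAGGGGGCCGAAGAGTCATGCGGCAGGGGAACGATGG, then reverse).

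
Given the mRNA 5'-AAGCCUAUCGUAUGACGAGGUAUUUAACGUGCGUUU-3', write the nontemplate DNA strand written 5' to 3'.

5'-AAGCCTATCGTATGACGAGGTATTTAACGTGCGTTT-3'

The coding DNA strand has the same 5'→3' sequence as the mRNA with U replaced by T.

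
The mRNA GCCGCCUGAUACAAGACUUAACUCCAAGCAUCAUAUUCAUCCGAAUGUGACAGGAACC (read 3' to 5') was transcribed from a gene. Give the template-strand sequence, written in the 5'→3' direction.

Written 5'→3' the mRNA is CCAAGGACAGUGUAAGCCUACUUAUACUACGAACCUCAAUUCAGAACAUAGUCCGCCG, so the coding DNA strand is CCAAGGACAGTGTAAGCCTACTTATACTACGAACCTCAATTCAGAACATAGTCCGCCG. The template is its reverse complement.

5′-CGGCGGACTATGTTCTGAATTGAGGTTCGTAGTATAAGTAGGCTTACACTGTCCTTGG-3′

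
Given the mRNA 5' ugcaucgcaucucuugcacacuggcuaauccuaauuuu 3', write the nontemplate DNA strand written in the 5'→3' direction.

5′-TGCATCGCATCTCTTGCACACTGGCTAATCCTAATTTT-3′

The coding DNA strand has the same 5'→3' sequence as the mRNA with U replaced by T.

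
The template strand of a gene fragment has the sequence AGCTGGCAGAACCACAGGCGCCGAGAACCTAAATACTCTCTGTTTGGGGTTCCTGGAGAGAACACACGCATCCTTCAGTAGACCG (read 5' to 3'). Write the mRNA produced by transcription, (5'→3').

The mRNA has the sequence of the coding strand (reverse complement of the template) with T→U. Reverse complement of AGCTGGCAGAACCACAGGCGCCGAGAACCTAAATACTCTCTGTTTGGGGTTCCTGGAGAGAACACACGCATCCTTCAGTAGACCG is CGGTCTACTGAAGGATGCGTGTGTTCTCTCCAGGAACCCCAAACAGAGAGTATTTAGGTTCTCGGCGCCTGTGGTTCTGCCAGCT; then T→U.

5'-CGGUCUACUGAAGGAUGCGUGUGUUCUCUCCAGGAACCCCAAACAGAGAGUAUUUAGGUUCUCGGCGCCUGUGGUUCUGCCAGCU-3'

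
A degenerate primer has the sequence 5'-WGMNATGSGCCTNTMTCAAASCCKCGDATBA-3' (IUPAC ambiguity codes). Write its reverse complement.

5'-TVATHCGMGGSTTTGAKANAGGCSCATNKCW-3'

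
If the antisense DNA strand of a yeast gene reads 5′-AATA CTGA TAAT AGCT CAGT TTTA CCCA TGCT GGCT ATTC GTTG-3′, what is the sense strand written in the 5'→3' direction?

The coding strand is complementary and antiparallel to the template: take the complement (A↔T, G↔C) and reverse.

5′-CAACGAATAGCCAGCATGGGTAAAACTGAGCTATTATCAGTATT-3′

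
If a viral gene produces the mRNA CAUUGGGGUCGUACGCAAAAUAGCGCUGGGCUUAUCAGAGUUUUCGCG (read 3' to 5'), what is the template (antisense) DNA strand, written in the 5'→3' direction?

Written 5'→3' the mRNA is GCGCUUUUGAGACUAUUCGGGUCGCGAUAAAACGCAUGCUGGGGUUAC, so the coding DNA strand is GCGCTTTTGAGACTATTCGGGTCGCGATAAAACGCATGCTGGGGTTAC. The template is its reverse complement.

5'-GTAACCCCAGCATGCGTTTTATCGCGACCCGAATAGTCTCAAAAGCGC-3'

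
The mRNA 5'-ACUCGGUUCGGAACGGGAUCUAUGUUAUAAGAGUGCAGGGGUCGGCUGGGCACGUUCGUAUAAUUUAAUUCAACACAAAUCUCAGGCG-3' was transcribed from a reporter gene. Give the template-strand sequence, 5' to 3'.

5′-CGCCTGAGATTTGTGTTGAATTAAATTATACGAACGTGCCCAGCCGACCCCTGCACTCTTATAACATAGATCCCGTTCCGAACCGAGT-3′

Replace U with T to get the coding DNA strand: ACTCGGTTCGGAACGGGATCTATGTTATAAGAGTGCAGGGGTCGGCTGGGCACGTTCGTATAATTTAATTCAACACAAATCTCAGGCG. The template strand is its reverse complement (complement TGAGCCAAGCCTTGCCCTAGATACAATATTCTCACGTCCCCAGCCGACCCGTGCAAGCATATTAAATTAAGTTGTGTTTAGAGTCCGC, then reverse).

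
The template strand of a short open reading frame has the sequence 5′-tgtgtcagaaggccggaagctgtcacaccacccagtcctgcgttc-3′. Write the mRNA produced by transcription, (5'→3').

5'-GAACGCAGGACUGGGUGGUGUGACAGCUUCCGGCCUUCUGACACA-3'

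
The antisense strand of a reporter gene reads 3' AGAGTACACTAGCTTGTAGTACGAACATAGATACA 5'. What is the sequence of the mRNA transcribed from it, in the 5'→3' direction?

Reading the template 3'→5' as shown, RNA polymerase pairs each base (A→U, T→A, G↔C) to build mRNA 5'→3' directly.

5'-UCUCAUGUGAUCGAACAUCAUGCUUGUAUCUAUGU-3'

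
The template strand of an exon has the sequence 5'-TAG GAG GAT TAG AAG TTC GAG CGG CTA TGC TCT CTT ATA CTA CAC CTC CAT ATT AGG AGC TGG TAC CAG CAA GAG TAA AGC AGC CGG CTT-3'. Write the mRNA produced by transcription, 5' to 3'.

RNA polymerase reads the template 3'→5' and synthesizes mRNA 5'→3' by base-pairing (A→U, T→A, G↔C). The complement of the template is ATCCTCCTAATCTTCAAGCTCGCCGATACGAGAGAATATGATGTGGAGGTATAATCCTCGACCATGGTCGTTCTCATTTCGTCGGCCGAA; antiparallel, so 5'→3' the coding strand is AAGCCGGCTGCTTTACTCTTGCTGGTACCAGCTCCTAATATGGAGGTGTAGTATAAGAGAGCATAGCCGCTCGAACTTCTAATCCTCCTA. Replace T with U for the mRNA.

5'-AAGCCGGCUGCUUUACUCUUGCUGGUACCAGCUCCUAAUAUGGAGGUGUAGUAUAAGAGAGCAUAGCCGCUCGAACUUCUAAUCCUCCUA-3'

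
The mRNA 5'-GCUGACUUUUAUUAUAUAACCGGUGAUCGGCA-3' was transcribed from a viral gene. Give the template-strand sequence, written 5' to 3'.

Replace U with T to get the coding DNA strand: GCTGACTTTTATTATATAACCGGTGATCGGCA. The template strand is its reverse complement (complement CGACTGAAAATAATATATTGGCCACTAGCCGT, then reverse).

5'-TGCCGATCACCGGTTATATAATAAAAGTCAGC-3'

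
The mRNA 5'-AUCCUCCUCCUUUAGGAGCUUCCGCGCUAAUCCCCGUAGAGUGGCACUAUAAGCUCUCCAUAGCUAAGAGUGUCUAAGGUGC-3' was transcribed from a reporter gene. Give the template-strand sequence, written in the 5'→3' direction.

5'-GCACCTTAGACACTCTTAGCTATGGAGAGCTTATAGTGCCACTCTACGGGGATTAGCGCGGAAGCTCCTAAAGGAGGAGGAT-3'

Replace U with T to get the coding DNA strand: ATCCTCCTCCTTTAGGAGCTTCCGCGCTAATCCCCGTAGAGTGGCACTATAAGCTCTCCATAGCTAAGAGTGTCTAAGGTGC. The template strand is its reverse complement (complement TAGGAGGAGGAAATCCTCGAAGGCGCGATTAGGGGCATCTCACCGTGATATTCGAGAGGTATCGATTCTCACAGATTCCACG, then reverse).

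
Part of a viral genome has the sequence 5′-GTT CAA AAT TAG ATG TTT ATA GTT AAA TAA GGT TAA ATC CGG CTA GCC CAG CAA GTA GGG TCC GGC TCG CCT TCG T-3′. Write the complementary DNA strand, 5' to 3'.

Pairing A↔T and G↔C gives CAAGTTTTAATCTACAAATATCAATTTATTCCAATTTAGGCCGATCGGGTCGTTCATCCCAGGCCGAGCGGAAGCA, running 3'→5'. Reverse for the 5'→3' convention.

5'-ACGAAGGCGAGCCGGACCCTACTTGCTGGGCTAGCCGGATTTAACCTTATTTAACTATAAACATCTAATTTTGAAC-3'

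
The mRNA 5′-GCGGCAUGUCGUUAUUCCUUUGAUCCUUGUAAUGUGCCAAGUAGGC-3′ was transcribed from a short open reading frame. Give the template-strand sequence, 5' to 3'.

Replace U with T to get the coding DNA strand: GCGGCATGTCGTTATTCCTTTGATCCTTGTAATGTGCCAAGTAGGC. The template strand is its reverse complement (complement CGCCGTACAGCAATAAGGAAACTAGGAACATTACACGGTTCATCCG, then reverse).

5'-GCCTACTTGGCACATTACAAGGATCAAAGGAATAACGACATGCCGC-3'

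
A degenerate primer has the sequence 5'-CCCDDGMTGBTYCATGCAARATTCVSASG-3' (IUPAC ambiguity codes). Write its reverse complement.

Standard pairs A↔T, G↔C; ambiguity codes pair R↔Y, M↔K, S↔S, B↔V, D↔H. Complement (GGGHHCKACVARGTACGTTYTAAGBSTSC), then reverse for 5'→3'.

5'-CSTSBGAATYTTGCATGRAVCAKCHHGGG-3'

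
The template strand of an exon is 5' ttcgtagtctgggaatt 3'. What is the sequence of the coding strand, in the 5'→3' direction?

The coding strand is complementary and antiparallel to the template: take the complement (A↔T, G↔C) and reverse.

5'-AATTCCCAGACTACGAA-3'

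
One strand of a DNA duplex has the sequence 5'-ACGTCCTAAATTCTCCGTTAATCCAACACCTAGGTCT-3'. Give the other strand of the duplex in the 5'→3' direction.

The complement of ACGTCCTAAATTCTCCGTTAATCCAACACCTAGGTCT is TGCAGGATTTAAGAGGCAATTAGGTTGTGGATCCAGA (A↔T, G↔C). DNA strands are antiparallel, so the complementary strand runs 3'→5'; reversing gives the 5'→3' form.

5′-AGACCTAGGTGTTGGATTAACGGAGAATTTAGGACGT-3′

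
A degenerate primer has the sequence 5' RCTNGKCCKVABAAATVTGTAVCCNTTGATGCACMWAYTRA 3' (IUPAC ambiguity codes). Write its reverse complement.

5'-TYARTWKGTGCATCAANGGBTACABATTTVTBMGGMCNAGY-3'

Standard pairs A↔T, G↔C; ambiguity codes pair R↔Y, M↔K, W↔W, B↔V, N↔N. Complement (YGANCMGGMBTVTTTABACATBGGNAACTACGTGKWTRAYT), then reverse for 5'→3'.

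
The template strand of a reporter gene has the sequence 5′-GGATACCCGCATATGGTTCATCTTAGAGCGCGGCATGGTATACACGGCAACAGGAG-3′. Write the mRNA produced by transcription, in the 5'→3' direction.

The mRNA has the sequence of the coding strand (reverse complement of the template) with T→U. Reverse complement of GGATACCCGCATATGGTTCATCTTAGAGCGCGGCATGGTATACACGGCAACAGGAG is CTCCTGTTGCCGTGTATACCATGCCGCGCTCTAAGATGAACCATATGCGGGTATCC; then T→U.

5'-CUCCUGUUGCCGUGUAUACCAUGCCGCGCUCUAAGAUGAACCAUAUGCGGGUAUCC-3'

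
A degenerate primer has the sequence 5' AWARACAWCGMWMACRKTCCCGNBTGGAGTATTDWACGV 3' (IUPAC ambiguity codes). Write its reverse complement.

Standard pairs A↔T, G↔C; ambiguity codes pair R↔Y, M↔K, W↔W, B↔V, D↔H, N↔N. Complement (TWTYTGTWGCKWKTGYMAGGGCNVACCTCATAAHWTGCB), then reverse for 5'→3'.

5′-BCGTWHAATACTCCAVNCGGGAMYGTKWKCGWTGTYTWT-3′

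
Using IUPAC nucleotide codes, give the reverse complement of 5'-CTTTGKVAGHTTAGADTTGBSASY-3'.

Standard pairs A↔T, G↔C; ambiguity codes pair Y↔R, K↔M, S↔S, B↔V, D↔H. Complement (GAAACMBTCDAATCTHAACVSTSR), then reverse for 5'→3'.

5'-RSTSVCAAHTCTAADCTBMCAAAG-3'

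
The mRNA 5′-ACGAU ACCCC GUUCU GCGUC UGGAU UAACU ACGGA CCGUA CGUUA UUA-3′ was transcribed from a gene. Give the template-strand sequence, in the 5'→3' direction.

Replace U with T to get the coding DNA strand: ACGATACCCCGTTCTGCGTCTGGATTAACTACGGACCGTACGTTATTA. The template strand is its reverse complement (complement TGCTATGGGGCAAGACGCAGACCTAATTGATGCCTGGCATGCAATAAT, then reverse).

5'-TAATAACGTACGGTCCGTAGTTAATCCAGACGCAGAACGGGGTATCGT-3'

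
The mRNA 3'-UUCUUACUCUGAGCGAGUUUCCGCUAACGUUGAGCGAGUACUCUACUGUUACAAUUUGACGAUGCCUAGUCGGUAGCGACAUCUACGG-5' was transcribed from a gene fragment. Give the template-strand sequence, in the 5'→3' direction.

5'-AAGAATGAGACTCGCTCAAAGGCGATTGCAACTCGCTCATGAGATGACAATGTTAAACTGCTACGGATCAGCCATCGCTGTAGATGCC-3'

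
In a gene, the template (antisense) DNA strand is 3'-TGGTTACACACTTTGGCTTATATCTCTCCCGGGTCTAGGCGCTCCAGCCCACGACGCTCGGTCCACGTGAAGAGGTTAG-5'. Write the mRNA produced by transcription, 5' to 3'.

5'-ACCAAUGUGUGAAACCGAAUAUAGAGAGGGCCCAGAUCCGCGAGGUCGGGUGCUGCGAGCCAGGUGCACUUCUCCAAUC-3'

Reading the template 3'→5' as shown, RNA polymerase pairs each base (A→U, T→A, G↔C) to build mRNA 5'→3' directly.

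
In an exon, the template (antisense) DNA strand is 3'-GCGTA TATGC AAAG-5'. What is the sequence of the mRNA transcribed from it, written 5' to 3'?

Reading the template 3'→5' as shown, RNA polymerase pairs each base (A→U, T→A, G↔C) to build mRNA 5'→3' directly.

5'-CGCAUAUACGUUUC-3'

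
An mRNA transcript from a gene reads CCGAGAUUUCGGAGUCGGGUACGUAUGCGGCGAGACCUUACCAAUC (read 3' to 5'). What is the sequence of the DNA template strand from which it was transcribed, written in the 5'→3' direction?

Written 5'→3' the mRNA is CUAACCAUUCCAGAGCGGCGUAUGCAUGGGCUGAGGCUUUAGAGCC, so the coding DNA strand is CTAACCATTCCAGAGCGGCGTATGCATGGGCTGAGGCTTTAGAGCC. The template is its reverse complement.

5'-GGCTCTAAAGCCTCAGCCCATGCATACGCCGCTCTGGAATGGTTAG-3'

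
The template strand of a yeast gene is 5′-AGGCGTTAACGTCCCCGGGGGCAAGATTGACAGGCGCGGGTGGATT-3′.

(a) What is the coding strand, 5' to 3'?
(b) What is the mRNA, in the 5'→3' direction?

(a) 5′-AATCCACCCGCGCCTGTCAATCTTGCCCCCGGGGACGTTAACGCCT-3′
(b) 5'-AAUCCACCCGCGCCUGUCAAUCUUGCCCCCGGGGACGUUAACGCCU-3'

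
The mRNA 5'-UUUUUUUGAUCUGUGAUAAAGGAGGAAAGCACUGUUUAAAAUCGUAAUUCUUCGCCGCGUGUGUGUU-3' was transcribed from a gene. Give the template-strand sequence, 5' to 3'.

Replace U with T to get the coding DNA strand: TTTTTTTGATCTGTGATAAAGGAGGAAAGCACTGTTTAAAATCGTAATTCTTCGCCGCGTGTGTGTT. The template strand is its reverse complement (complement AAAAAAACTAGACACTATTTCCTCCTTTCGTGACAAATTTTAGCATTAAGAAGCGGCGCACACACAA, then reverse).

5'-AACACACACGCGGCGAAGAATTACGATTTTAAACAGTGCTTTCCTCCTTTATCACAGATCAAAAAAA-3'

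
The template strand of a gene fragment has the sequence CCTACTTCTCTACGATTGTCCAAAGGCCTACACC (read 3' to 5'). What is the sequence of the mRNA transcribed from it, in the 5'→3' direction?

5'-GGAUGAAGAGAUGCUAACAGGUUUCCGGAUGUGG-3'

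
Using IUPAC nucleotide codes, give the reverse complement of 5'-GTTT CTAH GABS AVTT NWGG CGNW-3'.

5′-WNCGCCWNAABTSVTCDTAGAAAC-3′

Standard pairs A↔T, G↔C; ambiguity codes pair W↔W, S↔S, B↔V, H↔D, N↔N. Complement (CAAAGATDCTVSTBAANWCCGCNW), then reverse for 5'→3'.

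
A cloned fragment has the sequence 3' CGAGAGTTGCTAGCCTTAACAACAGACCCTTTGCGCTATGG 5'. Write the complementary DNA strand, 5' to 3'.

5'-GCTCTCAACGATCGGAATTGTTGTCTGGGAAACGCGATACC-3'

The strand is given 3'→5', so its complement runs 5'→3' in the same left-to-right order: pair each base A↔T, G↔C.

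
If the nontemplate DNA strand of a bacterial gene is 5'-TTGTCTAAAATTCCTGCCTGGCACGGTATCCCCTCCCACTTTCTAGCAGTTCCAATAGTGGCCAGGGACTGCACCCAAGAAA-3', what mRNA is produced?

5'-UUGUCUAAAAUUCCUGCCUGGCACGGUAUCCCCUCCCACUUUCUAGCAGUUCCAAUAGUGGCCAGGGACUGCACCCAAGAAA-3'

The mRNA is synthesized from the template strand, so it matches the coding strand with T replaced by U.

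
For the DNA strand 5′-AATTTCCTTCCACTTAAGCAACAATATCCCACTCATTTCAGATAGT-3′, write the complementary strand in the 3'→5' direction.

Base-pairing A↔T, G↔C gives the complement. The complementary strand is antiparallel, so paired with a 5'→3' strand it runs 3'→5'.

3'-TTAAAGGAAGGTGAATTCGTTGTTATAGGGTGAGTAAAGTCTATCA-5'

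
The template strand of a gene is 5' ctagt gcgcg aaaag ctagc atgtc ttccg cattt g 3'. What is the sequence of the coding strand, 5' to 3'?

The coding strand is complementary and antiparallel to the template: take the complement (A↔T, G↔C) and reverse.

5'-CAAATGCGGAAGACATGCTAGCTTTTCGCGCACTAG-3'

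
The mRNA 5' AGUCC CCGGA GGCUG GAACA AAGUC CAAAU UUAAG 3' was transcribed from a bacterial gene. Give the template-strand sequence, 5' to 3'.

Replace U with T to get the coding DNA strand: AGTCCCCGGAGGCTGGAACAAAGTCCAAATTTAAG. The template strand is its reverse complement (complement TCAGGGGCCTCCGACCTTGTTTCAGGTTTAAATTC, then reverse).

5'-CTTAAATTTGGACTTTGTTCCAGCCTCCGGGGACT-3'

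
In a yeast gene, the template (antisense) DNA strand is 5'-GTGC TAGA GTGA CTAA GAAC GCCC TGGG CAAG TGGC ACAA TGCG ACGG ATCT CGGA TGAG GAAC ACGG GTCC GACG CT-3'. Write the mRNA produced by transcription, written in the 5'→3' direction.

RNA polymerase reads the template 3'→5' and synthesizes mRNA 5'→3' by base-pairing (A→U, T→A, G↔C). The complement of the template is CACGATCTCACTGATTCTTGCGGGACCCGTTCACCGTGTTACGCTGCCTAGAGCCTACTCCTTGTGCCCAGGCTGCGA; antiparallel, so 5'→3' the coding strand is AGCGTCGGACCCGTGTTCCTCATCCGAGATCCGTCGCATTGTGCCACTTGCCCAGGGCGTTCTTAGTCACTCTAGCAC. Replace T with U for the mRNA.

5'-AGCGUCGGACCCGUGUUCCUCAUCCGAGAUCCGUCGCAUUGUGCCACUUGCCCAGGGCGUUCUUAGUCACUCUAGCAC-3'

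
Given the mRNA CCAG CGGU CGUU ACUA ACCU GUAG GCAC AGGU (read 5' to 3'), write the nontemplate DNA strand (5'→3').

5'-CCAGCGGTCGTTACTAACCTGTAGGCACAGGT-3'

The coding DNA strand has the same 5'→3' sequence as the mRNA with U replaced by T.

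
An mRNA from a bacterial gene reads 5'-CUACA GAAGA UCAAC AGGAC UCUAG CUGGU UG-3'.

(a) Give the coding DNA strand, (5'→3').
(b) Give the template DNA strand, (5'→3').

(a) The coding strand matches the mRNA with U→T.
(b) The template strand is the reverse complement of the coding strand.

(a) 5'-CTACAGAAGATCAACAGGACTCTAGCTGGTTG-3'
(b) 5'-CAACCAGCTAGAGTCCTGTTGATCTTCTGTAG-3'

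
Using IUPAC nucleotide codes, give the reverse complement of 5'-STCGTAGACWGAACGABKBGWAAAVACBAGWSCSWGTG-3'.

Standard pairs A↔T, G↔C; ambiguity codes pair K↔M, W↔W, S↔S, B↔V. Complement (SAGCATCTGWCTTGCTVMVCWTTTBTGVTCWSGSWCAC), then reverse for 5'→3'.

5'-CACWSGSWCTVGTBTTTWCVMVTCGTTCWGTCTACGAS-3'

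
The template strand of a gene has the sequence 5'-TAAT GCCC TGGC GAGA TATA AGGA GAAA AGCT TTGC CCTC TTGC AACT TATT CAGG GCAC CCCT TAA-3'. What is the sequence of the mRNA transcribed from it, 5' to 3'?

5'-UUAAGGGGUGCCCUGAAUAAGUUGCAAGAGGGCAAAGCUUUUCUCCUUAUAUCUCGCCAGGGCAUUA-3'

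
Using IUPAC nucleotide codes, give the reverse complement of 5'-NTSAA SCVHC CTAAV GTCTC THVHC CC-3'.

Standard pairs A↔T, G↔C; ambiguity codes pair S↔S, H↔D, V↔B, N↔N. Complement (NASTTSGBDGGATTBCAGAGADBDGGG), then reverse for 5'→3'.

5'-GGGDBDAGAGACBTTAGGDBGSTTSAN-3'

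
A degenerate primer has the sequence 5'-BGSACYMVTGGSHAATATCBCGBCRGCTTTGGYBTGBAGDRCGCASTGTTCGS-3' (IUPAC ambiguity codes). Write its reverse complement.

5′-SCGAACASTGCGYHCTVCAVRCCAAAGCYGVCGVGATATTDSCCABKRGTSCV-3′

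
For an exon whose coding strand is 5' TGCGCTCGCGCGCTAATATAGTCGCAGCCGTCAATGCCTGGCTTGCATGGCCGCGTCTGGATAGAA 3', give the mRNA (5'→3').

The mRNA is synthesized from the template strand, so it matches the coding strand with T replaced by U.

5'-UGCGCUCGCGCGCUAAUAUAGUCGCAGCCGUCAAUGCCUGGCUUGCAUGGCCGCGUCUGGAUAGAA-3'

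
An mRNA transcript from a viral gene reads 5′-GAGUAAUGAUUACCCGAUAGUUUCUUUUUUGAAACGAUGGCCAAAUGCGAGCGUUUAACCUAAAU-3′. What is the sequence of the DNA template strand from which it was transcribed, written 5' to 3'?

5′-ATTTAGGTTAAACGCTCGCATTTGGCCATCGTTTCAAAAAAGAAACTATCGGGTAATCATTACTC-3′

Replace U with T to get the coding DNA strand: GAGTAATGATTACCCGATAGTTTCTTTTTTGAAACGATGGCCAAATGCGAGCGTTTAACCTAAAT. The template strand is its reverse complement (complement CTCATTACTAATGGGCTATCAAAGAAAAAACTTTGCTACCGGTTTACGCTCGCAAATTGGATTTA, then reverse).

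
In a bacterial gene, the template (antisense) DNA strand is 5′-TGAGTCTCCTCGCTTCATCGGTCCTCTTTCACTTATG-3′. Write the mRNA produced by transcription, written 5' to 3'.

5'-CAUAAGUGAAAGAGGACCGAUGAAGCGAGGAGACUCA-3'

RNA polymerase reads the template 3'→5' and synthesizes mRNA 5'→3' by base-pairing (A→U, T→A, G↔C). The complement of the template is ACTCAGAGGAGCGAAGTAGCCAGGAGAAAGTGAATAC; antiparallel, so 5'→3' the coding strand is CATAAGTGAAAGAGGACCGATGAAGCGAGGAGACTCA. Replace T with U for the mRNA.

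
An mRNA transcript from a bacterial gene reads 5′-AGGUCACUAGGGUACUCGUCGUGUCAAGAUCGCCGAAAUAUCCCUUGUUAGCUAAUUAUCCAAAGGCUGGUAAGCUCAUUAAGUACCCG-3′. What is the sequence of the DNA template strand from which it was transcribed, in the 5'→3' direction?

Replace U with T to get the coding DNA strand: AGGTCACTAGGGTACTCGTCGTGTCAAGATCGCCGAAATATCCCTTGTTAGCTAATTATCCAAAGGCTGGTAAGCTCATTAAGTACCCG. The template strand is its reverse complement (complement TCCAGTGATCCCATGAGCAGCACAGTTCTAGCGGCTTTATAGGGAACAATCGATTAATAGGTTTCCGACCATTCGAGTAATTCATGGGC, then reverse).

5'-CGGGTACTTAATGAGCTTACCAGCCTTTGGATAATTAGCTAACAAGGGATATTTCGGCGATCTTGACACGACGAGTACCCTAGTGACCT-3'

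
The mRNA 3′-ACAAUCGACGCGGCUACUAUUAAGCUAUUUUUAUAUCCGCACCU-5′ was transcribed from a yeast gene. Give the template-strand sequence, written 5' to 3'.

Written 5'→3' the mRNA is UCCACGCCUAUAUUUUUAUCGAAUUAUCAUCGGCGCAGCUAACA, so the coding DNA strand is TCCACGCCTATATTTTTATCGAATTATCATCGGCGCAGCTAACA. The template is its reverse complement.

5'-TGTTAGCTGCGCCGATGATAATTCGATAAAAATATAGGCGTGGA-3'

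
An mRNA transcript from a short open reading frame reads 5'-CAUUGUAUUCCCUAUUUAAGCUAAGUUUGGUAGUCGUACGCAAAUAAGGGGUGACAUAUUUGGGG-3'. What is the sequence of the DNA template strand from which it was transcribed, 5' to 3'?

Replace U with T to get the coding DNA strand: CATTGTATTCCCTATTTAAGCTAAGTTTGGTAGTCGTACGCAAATAAGGGGTGACATATTTGGGG. The template strand is its reverse complement (complement GTAACATAAGGGATAAATTCGATTCAAACCATCAGCATGCGTTTATTCCCCACTGTATAAACCCC, then reverse).

5'-CCCCAAATATGTCACCCCTTATTTGCGTACGACTACCAAACTTAGCTTAAATAGGGAATACAATG-3'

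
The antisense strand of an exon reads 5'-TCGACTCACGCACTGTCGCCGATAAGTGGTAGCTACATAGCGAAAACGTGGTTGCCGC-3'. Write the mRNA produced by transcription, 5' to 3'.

RNA polymerase reads the template 3'→5' and synthesizes mRNA 5'→3' by base-pairing (A→U, T→A, G↔C). The complement of the template is AGCTGAGTGCGTGACAGCGGCTATTCACCATCGATGTATCGCTTTTGCACCAACGGCG; antiparallel, so 5'→3' the coding strand is GCGGCAACCACGTTTTCGCTATGTAGCTACCACTTATCGGCGACAGTGCGTGAGTCGA. Replace T with U for the mRNA.

5'-GCGGCAACCACGUUUUCGCUAUGUAGCUACCACUUAUCGGCGACAGUGCGUGAGUCGA-3'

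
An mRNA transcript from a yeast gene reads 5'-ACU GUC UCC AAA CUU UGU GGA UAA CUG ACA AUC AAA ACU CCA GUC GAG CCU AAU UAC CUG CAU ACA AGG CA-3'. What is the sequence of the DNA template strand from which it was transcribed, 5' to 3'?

Replace U with T to get the coding DNA strand: ACTGTCTCCAAACTTTGTGGATAACTGACAATCAAAACTCCAGTCGAGCCTAATTACCTGCATACAAGGCA. The template strand is its reverse complement (complement TGACAGAGGTTTGAAACACCTATTGACTGTTAGTTTTGAGGTCAGCTCGGATTAATGGACGTATGTTCCGT, then reverse).

5'-TGCCTTGTATGCAGGTAATTAGGCTCGACTGGAGTTTTGATTGTCAGTTATCCACAAAGTTTGGAGACAGT-3'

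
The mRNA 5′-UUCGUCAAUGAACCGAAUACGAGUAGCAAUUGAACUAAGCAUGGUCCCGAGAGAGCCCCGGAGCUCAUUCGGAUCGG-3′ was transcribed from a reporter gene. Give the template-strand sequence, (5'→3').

5'-CCGATCCGAATGAGCTCCGGGGCTCTCTCGGGACCATGCTTAGTTCAATTGCTACTCGTATTCGGTTCATTGACGAA-3'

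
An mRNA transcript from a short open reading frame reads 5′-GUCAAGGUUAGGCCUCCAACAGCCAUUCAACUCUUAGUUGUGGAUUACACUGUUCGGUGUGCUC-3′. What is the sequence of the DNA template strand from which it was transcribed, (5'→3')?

5'-GAGCACACCGAACAGTGTAATCCACAACTAAGAGTTGAATGGCTGTTGGAGGCCTAACCTTGAC-3'

Replace U with T to get the coding DNA strand: GTCAAGGTTAGGCCTCCAACAGCCATTCAACTCTTAGTTGTGGATTACACTGTTCGGTGTGCTC. The template strand is its reverse complement (complement CAGTTCCAATCCGGAGGTTGTCGGTAAGTTGAGAATCAACACCTAATGTGACAAGCCACACGAG, then reverse).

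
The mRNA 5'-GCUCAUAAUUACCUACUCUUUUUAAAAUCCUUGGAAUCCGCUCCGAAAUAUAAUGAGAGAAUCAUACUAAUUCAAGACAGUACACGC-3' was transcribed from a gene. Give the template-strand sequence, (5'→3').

Replace U with T to get the coding DNA strand: GCTCATAATTACCTACTCTTTTTAAAATCCTTGGAATCCGCTCCGAAATATAATGAGAGAATCATACTAATTCAAGACAGTACACGC. The template strand is its reverse complement (complement CGAGTATTAATGGATGAGAAAAATTTTAGGAACCTTAGGCGAGGCTTTATATTACTCTCTTAGTATGATTAAGTTCTGTCATGTGCG, then reverse).

5′-GCGTGTACTGTCTTGAATTAGTATGATTCTCTCATTATATTTCGGAGCGGATTCCAAGGATTTTAAAAAGAGTAGGTAATTATGAGC-3′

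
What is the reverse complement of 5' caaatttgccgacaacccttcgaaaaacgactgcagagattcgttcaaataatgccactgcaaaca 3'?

Reading the sequence 3'→5' and pairing each base (A↔T, G↔C) gives the reverse complement directly.

5'-TGTTTGCAGTGGCATTATTTGAACGAATCTCTGCAGTCGTTTTTCGAAGGGTTGTCGGCAAATTTG-3'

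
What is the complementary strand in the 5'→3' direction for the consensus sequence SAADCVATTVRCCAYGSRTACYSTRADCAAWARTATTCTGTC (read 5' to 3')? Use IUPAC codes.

Standard pairs A↔T, G↔C; ambiguity codes pair R↔Y, W↔W, S↔S, D↔H, V↔B. Complement (STTHGBTAABYGGTRCSYATGRSAYTHGTTWTYATAAGACAG), then reverse for 5'→3'.

5'-GACAGAATAYTWTTGHTYASRGTAYSCRTGGYBAATBGHTTS-3'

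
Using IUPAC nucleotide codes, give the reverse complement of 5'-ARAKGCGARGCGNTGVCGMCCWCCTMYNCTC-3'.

Standard pairs A↔T, G↔C; ambiguity codes pair R↔Y, M↔K, W↔W, V↔B, N↔N. Complement (TYTMCGCTYCGCNACBGCKGGWGGAKRNGAG), then reverse for 5'→3'.

5'-GAGNRKAGGWGGKCGBCANCGCYTCGCMTYT-3'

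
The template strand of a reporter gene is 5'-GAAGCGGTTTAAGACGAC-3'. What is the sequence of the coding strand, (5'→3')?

The coding strand is complementary and antiparallel to the template: take the complement (A↔T, G↔C) and reverse.

5'-GTCGTCTTAAACCGCTTC-3'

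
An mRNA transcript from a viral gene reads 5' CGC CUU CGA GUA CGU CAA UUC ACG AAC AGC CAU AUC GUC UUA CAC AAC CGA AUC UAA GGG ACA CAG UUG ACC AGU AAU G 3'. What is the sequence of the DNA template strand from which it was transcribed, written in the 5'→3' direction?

5'-CATTACTGGTCAACTGTGTCCCTTAGATTCGGTTGTGTAAGACGATATGGCTGTTCGTGAATTGACGTACTCGAAGGCG-3'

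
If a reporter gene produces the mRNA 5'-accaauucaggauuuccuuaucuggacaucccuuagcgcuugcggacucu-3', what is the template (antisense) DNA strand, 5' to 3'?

5'-AGAGTCCGCAAGCGCTAAGGGATGTCCAGATAAGGAAATCCTGAATTGGT-3'

Replace U with T to get the coding DNA strand: ACCAATTCAGGATTTCCTTATCTGGACATCCCTTAGCGCTTGCGGACTCT. The template strand is its reverse complement (complement TGGTTAAGTCCTAAAGGAATAGACCTGTAGGGAATCGCGAACGCCTGAGA, then reverse).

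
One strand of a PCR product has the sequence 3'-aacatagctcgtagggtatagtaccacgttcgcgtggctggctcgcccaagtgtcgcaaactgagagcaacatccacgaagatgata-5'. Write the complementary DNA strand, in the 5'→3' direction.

The strand is given 3'→5', so its complement runs 5'→3' in the same left-to-right order: pair each base A↔T, G↔C.

5'-TTGTATCGAGCATCCCATATCATGGTGCAAGCGCACCGACCGAGCGGGTTCACAGCGTTTGACTCTCGTTGTAGGTGCTTCTACTAT-3'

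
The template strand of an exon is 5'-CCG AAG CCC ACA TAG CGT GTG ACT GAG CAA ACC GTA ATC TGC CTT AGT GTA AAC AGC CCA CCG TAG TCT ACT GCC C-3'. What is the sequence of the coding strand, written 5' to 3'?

5'-GGGCAGTAGACTACGGTGGGCTGTTTACACTAAGGCAGATTACGGTTTGCTCAGTCACACGCTATGTGGGCTTCGG-3'

The coding strand is complementary and antiparallel to the template: take the complement (A↔T, G↔C) and reverse.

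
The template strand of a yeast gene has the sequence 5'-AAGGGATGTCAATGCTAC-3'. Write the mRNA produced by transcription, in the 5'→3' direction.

The mRNA has the sequence of the coding strand (reverse complement of the template) with T→U. Reverse complement of AAGGGATGTCAATGCTAC is GTAGCATTGACATCCCTT; then T→U.

5'-GUAGCAUUGACAUCCCUU-3'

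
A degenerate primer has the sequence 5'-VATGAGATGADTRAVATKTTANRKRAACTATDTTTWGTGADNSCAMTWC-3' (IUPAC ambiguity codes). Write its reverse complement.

Standard pairs A↔T, G↔C; ambiguity codes pair R↔Y, M↔K, W↔W, S↔S, D↔H, V↔B, N↔N. Complement (BTACTCTACTHAYTBTAMAATNYMYTTGATAHAAAWCACTHNSGTKAWG), then reverse for 5'→3'.

5′-GWAKTGSNHTCACWAAAHATAGTTYMYNTAAMATBTYAHTCATCTCATB-3′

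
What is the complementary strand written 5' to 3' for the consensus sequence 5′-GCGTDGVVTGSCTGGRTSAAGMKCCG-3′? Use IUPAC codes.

5'-CGGMKCTTSAYCCAGSCABBCHACGC-3'

Standard pairs A↔T, G↔C; ambiguity codes pair R↔Y, M↔K, S↔S, D↔H, V↔B. Complement (CGCAHCBBACSGACCYASTTCKMGGC), then reverse for 5'→3'.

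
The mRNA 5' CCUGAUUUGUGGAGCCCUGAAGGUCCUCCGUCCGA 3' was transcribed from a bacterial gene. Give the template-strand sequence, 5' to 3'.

5′-TCGGACGGAGGACCTTCAGGGCTCCACAAATCAGG-3′

Replace U with T to get the coding DNA strand: CCTGATTTGTGGAGCCCTGAAGGTCCTCCGTCCGA. The template strand is its reverse complement (complement GGACTAAACACCTCGGGACTTCCAGGAGGCAGGCT, then reverse).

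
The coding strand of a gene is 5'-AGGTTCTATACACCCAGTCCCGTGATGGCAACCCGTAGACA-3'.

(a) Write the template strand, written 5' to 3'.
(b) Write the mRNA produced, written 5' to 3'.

(a) The template strand is the reverse complement of the coding strand: complement TCCAAGATATGTGGGTCAGGGCACTACCGTTGGGCATCTGT, then reverse.
(b) mRNA matches the coding strand with T→U.

(a) 5'-TGTCTACGGGTTGCCATCACGGGACTGGGTGTATAGAACCT-3'
(b) 5'-AGGUUCUAUACACCCAGUCCCGUGAUGGCAACCCGUAGACA-3'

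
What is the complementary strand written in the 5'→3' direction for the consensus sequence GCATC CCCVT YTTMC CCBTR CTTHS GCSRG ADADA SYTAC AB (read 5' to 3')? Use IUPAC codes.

5'-VTGTARSTHTHTCYSGCSDAAGYAVGGGKAARABGGGGATGC-3'

Standard pairs A↔T, G↔C; ambiguity codes pair R↔Y, M↔K, S↔S, B↔V, D↔H. Complement (CGTAGGGGBARAAKGGGVAYGAADSCGSYCTHTHTSRATGTV), then reverse for 5'→3'.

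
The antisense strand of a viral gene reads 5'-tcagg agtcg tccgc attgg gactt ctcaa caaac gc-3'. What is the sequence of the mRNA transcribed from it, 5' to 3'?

The mRNA has the sequence of the coding strand (reverse complement of the template) with T→U. Reverse complement of TCAGGAGTCGTCCGCATTGGGACTTCTCAACAAACGC is GCGTTTGTTGAGAAGTCCCAATGCGGACGACTCCTGA; then T→U.

5'-GCGUUUGUUGAGAAGUCCCAAUGCGGACGACUCCUGA-3'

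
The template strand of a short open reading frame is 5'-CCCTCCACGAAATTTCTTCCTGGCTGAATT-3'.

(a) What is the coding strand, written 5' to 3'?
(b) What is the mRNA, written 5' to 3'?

(a) The coding strand is the reverse complement of the template: complement GGGAGGTGCTTTAAAGAAGGACCGACTTAA, then reverse.
(b) mRNA has the coding-strand sequence with T→U.

(a) 5'-AATTCAGCCAGGAAGAAATTTCGTGGAGGG-3'
(b) 5'-AAUUCAGCCAGGAAGAAAUUUCGUGGAGGG-3'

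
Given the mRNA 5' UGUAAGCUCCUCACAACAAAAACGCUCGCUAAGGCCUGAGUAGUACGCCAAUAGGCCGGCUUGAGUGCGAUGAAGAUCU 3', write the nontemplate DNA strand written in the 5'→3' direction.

5′-TGTAAGCTCCTCACAACAAAAACGCTCGCTAAGGCCTGAGTAGTACGCCAATAGGCCGGCTTGAGTGCGATGAAGATCT-3′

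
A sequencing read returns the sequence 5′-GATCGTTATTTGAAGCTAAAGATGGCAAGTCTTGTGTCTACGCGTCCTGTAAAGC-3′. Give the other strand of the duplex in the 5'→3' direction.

5'-GCTTTACAGGACGCGTAGACACAAGACTTGCCATCTTTAGCTTCAAATAACGATC-3'

The complement of GATCGTTATTTGAAGCTAAAGATGGCAAGTCTTGTGTCTACGCGTCCTGTAAAGC is CTAGCAATAAACTTCGATTTCTACCGTTCAGAACACAGATGCGCAGGACATTTCG (A↔T, G↔C). DNA strands are antiparallel, so the complementary strand runs 3'→5'; reversing gives the 5'→3' form.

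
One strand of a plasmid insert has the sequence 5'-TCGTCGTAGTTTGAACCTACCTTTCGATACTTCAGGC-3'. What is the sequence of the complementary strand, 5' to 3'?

The complement of TCGTCGTAGTTTGAACCTACCTTTCGATACTTCAGGC is AGCAGCATCAAACTTGGATGGAAAGCTATGAAGTCCG (A↔T, G↔C). DNA strands are antiparallel, so the complementary strand runs 3'→5'; reversing gives the 5'→3' form.

5'-GCCTGAAGTATCGAAAGGTAGGTTCAAACTACGACGA-3'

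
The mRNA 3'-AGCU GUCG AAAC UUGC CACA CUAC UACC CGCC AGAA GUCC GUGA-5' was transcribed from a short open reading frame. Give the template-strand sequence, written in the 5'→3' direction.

5'-TCGACAGCTTTGAACGGTGTGATGATGGGCGGTCTTCAGGCACT-3'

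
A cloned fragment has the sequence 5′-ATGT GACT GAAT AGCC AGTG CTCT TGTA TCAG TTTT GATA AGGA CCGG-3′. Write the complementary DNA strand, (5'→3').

Pairing A↔T and G↔C gives TACACTGACTTATCGGTCACGAGAACATAGTCAAAACTATTCCTGGCC, running 3'→5'. Reverse for the 5'→3' convention.

5′-CCGGTCCTTATCAAAACTGATACAAGAGCACTGGCTATTCAGTCACAT-3′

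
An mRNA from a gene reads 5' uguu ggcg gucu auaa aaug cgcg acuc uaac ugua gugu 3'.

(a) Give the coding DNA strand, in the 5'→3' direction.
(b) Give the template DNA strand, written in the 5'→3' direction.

(a) 5'-TGTTGGCGGTCTATAAAATGCGCGACTCTAACTGTAGTGT-3'
(b) 5'-ACACTACAGTTAGAGTCGCGCATTTTATAGACCGCCAACA-3'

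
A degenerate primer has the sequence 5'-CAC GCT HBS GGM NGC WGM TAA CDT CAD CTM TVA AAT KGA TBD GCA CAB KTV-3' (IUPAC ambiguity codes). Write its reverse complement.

Standard pairs A↔T, G↔C; ambiguity codes pair M↔K, W↔W, S↔S, B↔V, D↔H, N↔N. Complement (GTGCGADVSCCKNCGWCKATTGHAGTHGAKABTTTAMCTAVHCGTGTVMAB), then reverse for 5'→3'.

5′-BAMVTGTGCHVATCMATTTBAKAGHTGAHGTTAKCWGCNKCCSVDAGCGTG-3′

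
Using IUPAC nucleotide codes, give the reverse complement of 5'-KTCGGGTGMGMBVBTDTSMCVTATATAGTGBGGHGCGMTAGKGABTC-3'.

5'-GAVTCMCTAKCGCDCCVCACTATATABGKSAHAVBVKCKCACCCGAM-3'

Standard pairs A↔T, G↔C; ambiguity codes pair M↔K, S↔S, B↔V, D↔H. Complement (MAGCCCACKCKVBVAHASKGBATATATCACVCCDCGCKATCMCTVAG), then reverse for 5'→3'.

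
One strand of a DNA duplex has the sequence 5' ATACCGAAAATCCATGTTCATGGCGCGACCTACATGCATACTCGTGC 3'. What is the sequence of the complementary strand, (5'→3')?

5'-GCACGAGTATGCATGTAGGTCGCGCCATGAACATGGATTTTCGGTAT-3'

The complement of ATACCGAAAATCCATGTTCATGGCGCGACCTACATGCATACTCGTGC is TATGGCTTTTAGGTACAAGTACCGCGCTGGATGTACGTATGAGCACG (A↔T, G↔C). DNA strands are antiparallel, so the complementary strand runs 3'→5'; reversing gives the 5'→3' form.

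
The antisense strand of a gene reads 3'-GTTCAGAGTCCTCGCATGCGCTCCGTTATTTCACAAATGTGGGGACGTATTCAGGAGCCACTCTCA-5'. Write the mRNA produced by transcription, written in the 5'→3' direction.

Reading the template 3'→5' as shown, RNA polymerase pairs each base (A→U, T→A, G↔C) to build mRNA 5'→3' directly.

5'-CAAGUCUCAGGAGCGUACGCGAGGCAAUAAAGUGUUUACACCCCUGCAUAAGUCCUCGGUGAGAGU-3'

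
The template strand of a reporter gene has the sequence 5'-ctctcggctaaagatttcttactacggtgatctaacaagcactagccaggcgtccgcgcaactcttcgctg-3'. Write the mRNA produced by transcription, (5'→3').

5'-CAGCGAAGAGUUGCGCGGACGCCUGGCUAGUGCUUGUUAGAUCACCGUAGUAAGAAAUCUUUAGCCGAGAG-3'

RNA polymerase reads the template 3'→5' and synthesizes mRNA 5'→3' by base-pairing (A→U, T→A, G↔C). The complement of the template is GAGAGCCGATTTCTAAAGAATGATGCCACTAGATTGTTCGTGATCGGTCCGCAGGCGCGTTGAGAAGCGAC; antiparallel, so 5'→3' the coding strand is CAGCGAAGAGTTGCGCGGACGCCTGGCTAGTGCTTGTTAGATCACCGTAGTAAGAAATCTTTAGCCGAGAG. Replace T with U for the mRNA.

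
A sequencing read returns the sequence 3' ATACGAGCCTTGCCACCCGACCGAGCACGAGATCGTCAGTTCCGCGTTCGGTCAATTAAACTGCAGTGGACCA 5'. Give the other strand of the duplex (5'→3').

5'-TATGCTCGGAACGGTGGGCTGGCTCGTGCTCTAGCAGTCAAGGCGCAAGCCAGTTAATTTGACGTCACCTGGT-3'

The strand is given 3'→5', so its complement runs 5'→3' in the same left-to-right order: pair each base A↔T, G↔C.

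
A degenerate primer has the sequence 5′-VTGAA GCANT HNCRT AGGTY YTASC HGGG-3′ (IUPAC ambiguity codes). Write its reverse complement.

Standard pairs A↔T, G↔C; ambiguity codes pair R↔Y, S↔S, H↔D, V↔B, N↔N. Complement (BACTTCGTNADNGYATCCARRATSGDCCC), then reverse for 5'→3'.

5'-CCCDGSTARRACCTAYGNDANTGCTTCAB-3'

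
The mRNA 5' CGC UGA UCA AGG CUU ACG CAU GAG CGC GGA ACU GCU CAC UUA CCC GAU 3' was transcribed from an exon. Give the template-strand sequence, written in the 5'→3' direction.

5′-ATCGGGTAAGTGAGCAGTTCCGCGCTCATGCGTAAGCCTTGATCAGCG-3′

Replace U with T to get the coding DNA strand: CGCTGATCAAGGCTTACGCATGAGCGCGGAACTGCTCACTTACCCGAT. The template strand is its reverse complement (complement GCGACTAGTTCCGAATGCGTACTCGCGCCTTGACGAGTGAATGGGCTA, then reverse).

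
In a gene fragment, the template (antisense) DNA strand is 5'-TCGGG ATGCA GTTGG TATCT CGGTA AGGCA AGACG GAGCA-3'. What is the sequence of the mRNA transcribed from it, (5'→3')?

RNA polymerase reads the template 3'→5' and synthesizes mRNA 5'→3' by base-pairing (A→U, T→A, G↔C). The complement of the template is AGCCCTACGTCAACCATAGAGCCATTCCGTTCTGCCTCGT; antiparallel, so 5'→3' the coding strand is TGCTCCGTCTTGCCTTACCGAGATACCAACTGCATCCCGA. Replace T with U for the mRNA.

5′-UGCUCCGUCUUGCCUUACCGAGAUACCAACUGCAUCCCGA-3′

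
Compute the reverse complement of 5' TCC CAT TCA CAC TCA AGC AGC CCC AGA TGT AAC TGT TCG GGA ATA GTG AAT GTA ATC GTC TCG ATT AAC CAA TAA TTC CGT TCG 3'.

5′-CGAACGGAATTATTGGTTAATCGAGACGATTACATTCACTATTCCCGAACAGTTACATCTGGGGCTGCTTGAGTGTGAATGGGA-3′

Complement each base (A↔T, G↔C): AGGGTAAGTGTGAGTTCGTCGGGGTCTACATTGACAAGCCCTTATCACTTACATTAGCAGAGCTAATTGGTTATTAAGGCAAGC. Then reverse.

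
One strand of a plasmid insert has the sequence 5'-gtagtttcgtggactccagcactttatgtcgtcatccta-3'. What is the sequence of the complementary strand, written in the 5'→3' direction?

The complement of GTAGTTTCGTGGACTCCAGCACTTTATGTCGTCATCCTA is CATCAAAGCACCTGAGGTCGTGAAATACAGCAGTAGGAT (A↔T, G↔C). DNA strands are antiparallel, so the complementary strand runs 3'→5'; reversing gives the 5'→3' form.

5'-TAGGATGACGACATAAAGTGCTGGAGTCCACGAAACTAC-3'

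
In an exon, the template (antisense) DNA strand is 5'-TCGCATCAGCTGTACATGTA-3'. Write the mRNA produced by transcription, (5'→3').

5'-UACAUGUACAGCUGAUGCGA-3'

The mRNA has the sequence of the coding strand (reverse complement of the template) with T→U. Reverse complement of TCGCATCAGCTGTACATGTA is TACATGTACAGCTGATGCGA; then T→U.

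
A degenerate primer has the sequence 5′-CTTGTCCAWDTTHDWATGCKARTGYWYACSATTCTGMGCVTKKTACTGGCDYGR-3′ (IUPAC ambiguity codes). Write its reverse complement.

Standard pairs A↔T, G↔C; ambiguity codes pair R↔Y, M↔K, W↔W, S↔S, D↔H, V↔B. Complement (GAACAGGTWHAADHWTACGMTYACRWRTGSTAAGACKCGBAMMATGACCGHRCY), then reverse for 5'→3'.

5'-YCRHGCCAGTAMMABGCKCAGAATSGTRWRCAYTMGCATWHDAAHWTGGACAAG-3'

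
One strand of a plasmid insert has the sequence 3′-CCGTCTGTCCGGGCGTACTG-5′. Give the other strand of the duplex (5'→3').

5'-GGCAGACAGGCCCGCATGAC-3'

The strand is given 3'→5', so its complement runs 5'→3' in the same left-to-right order: pair each base A↔T, G↔C.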